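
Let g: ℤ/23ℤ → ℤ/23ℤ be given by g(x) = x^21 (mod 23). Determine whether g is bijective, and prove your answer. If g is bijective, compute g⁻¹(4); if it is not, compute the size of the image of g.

Since 23 is prime, the nonzero elements of ℤ/23ℤ form a cyclic group of order 22.
As gcd(21, 22) = 1, raising to the 21st power is a bijection on this group: if u^21 ≡ v^21 then (uv^{−1})^21 = 1, and the only element of order dividing gcd(21, 22) = 1 is 1, so u = v.
With g(0) = 0 this makes g injective on all of ℤ/23ℤ, hence bijective (finite equal-size domain and codomain). In particular g is bijective.
Since g is bijective, we find the preimage of 4. The inverse of x ↦ x^21 on (ℤ/23ℤ)^× is x ↦ x^21, because 21·21 = 441 = 20·22 + 1 ≡ 1 (mod 22) and x^{22} = 1 for x ≠ 0 (Fermat). So g⁻¹(4) = 4^21 mod 23.
Repeated squaring mod 23: 4^1 ≡ 4, 4^2 ≡ 4² = 16, 4^4 ≡ 16² = 256 ≡ 3, 4^8 ≡ 3² = 9, 4^16 ≡ 9² = 81 ≡ 12. Since 21 = 16 + 4 + 1, 4^21 ≡ 12·3·4: 12·3 = 36 ≡ 13, then 13·4 = 52 ≡ 6. So 4^21 ≡ 6 (mod 23).
Hence g⁻¹(4) = 6.

6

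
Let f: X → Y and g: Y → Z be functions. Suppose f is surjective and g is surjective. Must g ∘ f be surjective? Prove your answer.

Let c ∈ Z. Since g is surjective, there is b ∈ Y with g(b) = c. Since f is surjective, there is a ∈ X with f(a) = b.
Then (g ∘ f)(a) = g(b) = c. Therefore g ∘ f is surjective.

surjective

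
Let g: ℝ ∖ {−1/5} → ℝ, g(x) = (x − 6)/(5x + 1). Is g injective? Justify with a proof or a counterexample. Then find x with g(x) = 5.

Suppose g(s) = g(t). Cross-multiplying: (s − 6)(5t + 1) = (t − 6)(5s + 1).
Expanding both sides and cancelling the symmetric terms leaves 31·(s − t) = 0. Since 31 ≠ 0, s = t. Thus g is injective.
Solving g(x) = 5: cross-multiplying gives x − 6 = 5(5x + 1), which rearranges to −24x = 11, so x = −11/24.

-11/24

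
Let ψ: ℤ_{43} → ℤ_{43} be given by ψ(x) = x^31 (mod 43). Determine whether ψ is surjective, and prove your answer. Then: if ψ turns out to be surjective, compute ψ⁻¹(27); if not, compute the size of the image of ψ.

Since 43 is prime, the nonzero elements of ℤ_{43} form a cyclic group of order 42.
As gcd(31, 42) = 1, raising to the 31st power is a bijection on this group: if a^31 ≡ b^31 then (ab^{−1})^31 = 1, and the only element of order dividing gcd(31, 42) = 1 is 1, so a = b.
With ψ(0) = 0 this makes ψ injective on all of ℤ_{43}, hence bijective (finite equal-size domain and codomain). In particular ψ is surjective.
Since ψ is surjective, we find the preimage of 27. The inverse of x ↦ x^31 on (ℤ_{43})^× is x ↦ x^19, because 31·19 = 589 = 14·42 + 1 ≡ 1 (mod 42) and x^{42} = 1 for x ≠ 0 (Fermat). So ψ⁻¹(27) = 27^19 mod 43.
Repeated squaring mod 43: 27^1 ≡ 27, 27^2 ≡ 27² = 729 ≡ 41, 27^4 ≡ 41² = 1681 ≡ 4, 27^8 ≡ 4² = 16, 27^16 ≡ 16² = 256 ≡ 41. Since 19 = 16 + 2 + 1, 27^19 ≡ 41·41·27: 41·41 = 1681 ≡ 4, then 4·27 = 108 ≡ 22. So 27^19 ≡ 22 (mod 43).
Hence ψ⁻¹(27) = 22.

22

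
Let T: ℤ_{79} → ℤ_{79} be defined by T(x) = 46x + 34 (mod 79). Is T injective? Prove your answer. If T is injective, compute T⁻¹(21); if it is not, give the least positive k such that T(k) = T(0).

77

Suppose T(a) = T(b) in ℤ_{79}. Then 46a + 34 ≡ 46b + 34 (mod 79), hence 46(a − b) ≡ 0 (mod 79).
Since gcd(46, 79) = 1, 46 is invertible modulo 79, so a − b ≡ 0 (mod 79), i.e. a = b.
Hence T is injective.
We now compute 46⁻¹ mod 79 explicitly. Euclid's algorithm: 79 = 1·46 + 33, 46 = 1·33 + 13, 33 = 2·13 + 7, 13 = 1·7 + 6, 7 = 1·6 + 1; back-substituting gives 1 = 67·46 − 39·79, so 46⁻¹ ≡ 67 (mod 79).
Since T is injective, we compute T⁻¹(21): solve 46x + 34 ≡ 21 (mod 79), i.e. 46x ≡ 66 (mod 79).
Multiplying by 46⁻¹ = 67 gives x ≡ 67·66 = 4422 = 55·79 + 77 ≡ 77 (mod 79).
Check: T(77) = 46·77 + 34 = 3576 = 45·79 + 21 ≡ 21 (mod 79).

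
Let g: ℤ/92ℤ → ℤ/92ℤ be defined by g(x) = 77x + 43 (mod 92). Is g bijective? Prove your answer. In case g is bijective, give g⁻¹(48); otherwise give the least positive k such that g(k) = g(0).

61

By definition, injectivity means: for all x_1, x_2 in the domain, g(x_1) = g(x_2) implies x_1 = x_2.
Suppose g(x_1) = g(x_2) in ℤ/92ℤ. Then 77x_1 + 43 ≡ 77x_2 + 43 (mod 92), therefore 77(x_1 − x_2) ≡ 0 (mod 92).
Since gcd(77, 92) = 1, 77 is invertible modulo 92, hence x_1 − x_2 ≡ 0 (mod 92), i.e. x_1 = x_2.
We now compute 77⁻¹ mod 92 explicitly. Euclid's algorithm: 92 = 1·77 + 15, 77 = 5·15 + 2, 15 = 7·2 + 1; back-substituting gives 1 = 49·77 − 41·92, so 77⁻¹ ≡ 49 (mod 92).
Then y ↦ 49(y − 43) is a two-sided inverse to g, so every y ∈ ℤ/92ℤ has a preimage.
Hence g is bijective.
Since g is bijective, we compute g⁻¹(48): solve 77x + 43 ≡ 48 (mod 92), i.e. 77x ≡ 5 (mod 92).
Multiplying by 77⁻¹ = 49 gives x ≡ 49·5 = 245 = 2·92 + 61 ≡ 61 (mod 92).
Check: g(61) = 77·61 + 43 = 4740 = 51·92 + 48 ≡ 48 (mod 92).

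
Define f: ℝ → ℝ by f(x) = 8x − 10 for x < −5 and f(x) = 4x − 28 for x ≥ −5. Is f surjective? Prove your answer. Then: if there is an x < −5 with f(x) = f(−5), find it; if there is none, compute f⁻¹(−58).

-6

Both pieces are strictly increasing (slopes 8 and 4), so each is injective on its own interval.
The left piece maps (−∞, −5) onto (−∞, −50); the right piece maps [−5, ∞) onto [−48, ∞).
The union (−∞, −50) ∪ [−48, ∞) omits the interval between −50 and −48; in particular −50 has no preimage. So f is not surjective.
Because the two images are disjoint, no x < −5 has f(x) = f(−5), so we compute f⁻¹(−58): −58 lies in (−∞, −50), so solve 8x − 10 = −58: x = (−58 + 10)/8 = −6.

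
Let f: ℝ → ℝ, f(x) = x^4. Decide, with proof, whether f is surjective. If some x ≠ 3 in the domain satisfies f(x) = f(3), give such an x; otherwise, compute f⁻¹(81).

Since 4 is even, x^4 ≥ 0 for all x ∈ ℝ, so −1 ∈ ℝ has no preimage. Hence f is not surjective.
For the follow-up, such an x exists: taking x = −3 ∈ ℝ gives f(−3) = 81 = f(3) with −3 ≠ 3.

-3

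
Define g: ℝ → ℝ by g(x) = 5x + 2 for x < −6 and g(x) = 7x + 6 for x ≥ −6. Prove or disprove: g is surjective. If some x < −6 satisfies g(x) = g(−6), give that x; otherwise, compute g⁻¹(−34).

Both pieces are strictly increasing (slopes 5 and 7), so each is injective on its own interval.
The left piece maps (−∞, −6) onto (−∞, −28); the right piece maps [−6, ∞) onto [−36, ∞).
The union (−∞, −28) ∪ [−36, ∞) covers ℝ, so g is surjective.
For the follow-up: the images overlap, so an x < −6 with g(x) = g(−6) exists. g(−6) = −36; solving 5x + 2 = −36 for x < −6 gives x = (−36 − 2)/5 = −38/5.

-38/5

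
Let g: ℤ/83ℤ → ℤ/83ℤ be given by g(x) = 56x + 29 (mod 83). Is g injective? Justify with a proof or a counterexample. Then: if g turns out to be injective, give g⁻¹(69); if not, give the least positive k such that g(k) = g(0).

If g(s) = g(t), then 56s ≡ 56t (mod 83). Because gcd(56, 83) = 1, we may cancel 56 to get s ≡ t (mod 83).
Therefore g is injective.
We now compute 56⁻¹ mod 83 explicitly. Euclid's algorithm: 83 = 1·56 + 27, 56 = 2·27 + 2, 27 = 13·2 + 1; back-substituting gives 1 = 43·56 − 29·83, so 56⁻¹ ≡ 43 (mod 83).
Since g is injective, we find g⁻¹(69): we need 56x ≡ 69 − 29 ≡ 40 (mod 83). Using 56⁻¹ = 43: x ≡ 43·40 = 1720 = 20·83 + 60, so x = 60.
Check: g(60) = 56·60 + 29 = 3389 = 40·83 + 69 ≡ 69 (mod 83).

60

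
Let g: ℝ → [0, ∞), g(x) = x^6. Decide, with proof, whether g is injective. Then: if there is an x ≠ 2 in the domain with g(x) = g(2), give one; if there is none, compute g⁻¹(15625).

g(2) = 64 = (−2)^6 = g(−2) (since 6 is even), with 2 ≠ −2. So g is not injective.
For the follow-up, such an x exists: taking x = −2 ∈ ℝ gives g(−2) = 64 = g(2) with −2 ≠ 2.

-2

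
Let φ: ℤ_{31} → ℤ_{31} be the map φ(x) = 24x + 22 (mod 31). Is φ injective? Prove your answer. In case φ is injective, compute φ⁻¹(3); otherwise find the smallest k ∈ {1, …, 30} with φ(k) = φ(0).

Suppose φ(u) = φ(v) in ℤ_{31}. Then 24u + 22 ≡ 24v + 22 (mod 31), therefore 24(u − v) ≡ 0 (mod 31).
Since gcd(24, 31) = 1, 24 is invertible modulo 31, so u − v ≡ 0 (mod 31), i.e. u = v.
So φ is injective.
We now compute 24⁻¹ mod 31 explicitly. Euclid's algorithm: 31 = 1·24 + 7, 24 = 3·7 + 3, 7 = 2·3 + 1; back-substituting gives 1 = 22·24 − 17·31, so 24⁻¹ ≡ 22 (mod 31).
Since φ is injective, we find φ⁻¹(3): we need 24x ≡ 3 − 22 ≡ 12 (mod 31). Using 24⁻¹ = 22: x ≡ 22·12 = 264 = 8·31 + 16, so x = 16.
Check: φ(16) = 24·16 + 22 = 406 = 13·31 + 3 ≡ 3 (mod 31).

16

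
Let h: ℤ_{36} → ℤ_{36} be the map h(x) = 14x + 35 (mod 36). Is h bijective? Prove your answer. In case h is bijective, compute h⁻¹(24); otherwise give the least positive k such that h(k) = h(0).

We have gcd(14, 36) = 2 > 1. Taking a = 0 and b = 18: h(0) = 35 and h(18) = 14·18 + 35 = 287 ≡ 35 (mod 36).
So h(0) = h(18) while 0 ≠ 18, hence h is not injective, hence not bijective.
Since h is not bijective, we find the least positive k with h(k) = h(0): this means 14k ≡ 0 (mod 36), i.e. 36 ∣ 14k. Since gcd(14, 36) = 2, dividing through by 2 this holds exactly when 18 ∣ 7k, and as gcd(7, 18) = 1, exactly when 18 ∣ k.
The smallest positive such k is 18.

18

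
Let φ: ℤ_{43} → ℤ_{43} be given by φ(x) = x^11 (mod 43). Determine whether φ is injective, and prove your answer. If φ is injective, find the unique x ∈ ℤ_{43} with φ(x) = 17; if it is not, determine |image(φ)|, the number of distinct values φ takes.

Since 43 is prime, the nonzero elements of ℤ_{43} form a cyclic group of order 42.
As gcd(11, 42) = 1, raising to the 11th power is a bijection on this group: if s^11 ≡ t^11 then (st^{−1})^11 = 1, and the only element of order dividing gcd(11, 42) = 1 is 1, so s = t.
With φ(0) = 0 this makes φ injective on all of ℤ_{43}, hence bijective (finite equal-size domain and codomain). In particular φ is injective.
Since φ is injective, we find the preimage of 17. The inverse of x ↦ x^11 on (ℤ_{43})^× is x ↦ x^23, because 11·23 = 253 = 6·42 + 1 ≡ 1 (mod 42) and x^{42} = 1 for x ≠ 0 (Fermat). So φ⁻¹(17) = 17^23 mod 43.
Repeated squaring mod 43: 17^1 ≡ 17, 17^2 ≡ 17² = 289 ≡ 31, 17^4 ≡ 31² = 961 ≡ 15, 17^8 ≡ 15² = 225 ≡ 10, 17^16 ≡ 10² = 100 ≡ 14. Since 23 = 16 + 4 + 2 + 1, 17^23 ≡ 14·15·31·17: 14·15 = 210 ≡ 38, then 38·31 = 1178 ≡ 17, then 17·17 = 289 ≡ 31. So 17^23 ≡ 31 (mod 43).
Hence φ⁻¹(17) = 31.

31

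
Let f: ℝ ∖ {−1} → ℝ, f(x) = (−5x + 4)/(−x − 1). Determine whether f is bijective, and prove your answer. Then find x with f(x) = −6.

If f(x) = 5, cross-multiplying gives −1(−5x + 4) = −5(−x − 1), which simplifies to −4 = 5 — false.  So 5 has no preimage and f is not surjective.
Hence f is not bijective.
Solving f(x) = −6: cross-multiplying gives −5x + 4 = −6(−x − 1), which rearranges to −11x = 2, so x = −2/11.

-2/11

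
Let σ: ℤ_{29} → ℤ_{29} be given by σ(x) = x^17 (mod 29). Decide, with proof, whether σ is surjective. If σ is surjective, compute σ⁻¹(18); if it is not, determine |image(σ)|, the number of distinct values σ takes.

Since 29 is prime, the nonzero elements of ℤ_{29} form a cyclic group of order 28.
As gcd(17, 28) = 1, raising to the 17th power is a bijection on this group: if a^17 ≡ b^17 then (ab^{−1})^17 = 1, and the only element of order dividing gcd(17, 28) = 1 is 1, so a = b.
With σ(0) = 0 this makes σ injective on all of ℤ_{29}, hence bijective (finite equal-size domain and codomain). In particular σ is surjective.
Since σ is surjective, we find the preimage of 18. The inverse of x ↦ x^17 on (ℤ_{29})^× is x ↦ x^5, because 17·5 = 85 = 3·28 + 1 ≡ 1 (mod 28) and x^{28} = 1 for x ≠ 0 (Fermat). So σ⁻¹(18) = 18^5 mod 29.
Repeated squaring mod 29: 18^1 ≡ 18, 18^2 ≡ 18² = 324 ≡ 5, 18^4 ≡ 5² = 25. Since 5 = 4 + 1, 18^5 ≡ 25·18: 25·18 = 450 ≡ 15. So 18^5 ≡ 15 (mod 29).
Hence σ⁻¹(18) = 15.

15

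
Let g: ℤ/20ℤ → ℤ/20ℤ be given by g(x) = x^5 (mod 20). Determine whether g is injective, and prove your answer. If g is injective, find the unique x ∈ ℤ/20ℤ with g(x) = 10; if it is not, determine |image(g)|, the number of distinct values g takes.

15

g(0) = 0^5 = 0.
g(10): Repeated squaring mod 20: 10^1 ≡ 10, 10^2 ≡ 10² = 100 ≡ 0, 10^4 ≡ 0² = 0. Since 5 = 4 + 1, 10^5 ≡ 0·10: 0·10 = 0. So 10^5 ≡ 0 (mod 20).
So g(0) = g(10) = 0 while 0 ≠ 10, therefore g is not injective.
Since g is not injective, we determine |image(g)|. Computing x^5 mod 20 for each x (by repeated squaring, reducing mod 20 at every step), the values g(0), g(1), …, g(19) are: 0, 1, 12, 3, 4, 5, 16, 7, 8, 9, 0, 11, 12, 13, 4, 15, 16, 17, 8, 19.
The distinct values are {0, 1, 3, 4, 5, 7, 8, 9, 11, 12, 13, 15, 16, 17, 19}; there are 15 of them.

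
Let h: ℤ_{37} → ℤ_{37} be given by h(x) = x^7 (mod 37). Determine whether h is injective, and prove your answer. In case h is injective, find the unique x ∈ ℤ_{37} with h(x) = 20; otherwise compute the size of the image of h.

Since 37 is prime, the nonzero elements of ℤ_{37} form a cyclic group of order 36.
As gcd(7, 36) = 1, raising to the 7th power is a bijection on this group: if a^7 ≡ b^7 then (ab^{−1})^7 = 1, and the only element of order dividing gcd(7, 36) = 1 is 1, so a = b.
With h(0) = 0 this makes h injective on all of ℤ_{37}, hence bijective (finite equal-size domain and codomain). In particular h is injective.
Since h is injective, we find the preimage of 20. The inverse of x ↦ x^7 on (ℤ_{37})^× is x ↦ x^31, because 7·31 = 217 = 6·36 + 1 ≡ 1 (mod 36) and x^{36} = 1 for x ≠ 0 (Fermat). So h⁻¹(20) = 20^31 mod 37.
Repeated squaring mod 37: 20^1 ≡ 20, 20^2 ≡ 20² = 400 ≡ 30, 20^4 ≡ 30² = 900 ≡ 12, 20^8 ≡ 12² = 144 ≡ 33, 20^16 ≡ 33² = 1089 ≡ 16. Since 31 = 16 + 8 + 4 + 2 + 1, 20^31 ≡ 16·33·12·30·20: 16·33 = 528 ≡ 10, then 10·12 = 120 ≡ 9, then 9·30 = 270 ≡ 11, then 11·20 = 220 ≡ 35. So 20^31 ≡ 35 (mod 37).
Hence h⁻¹(20) = 35.

35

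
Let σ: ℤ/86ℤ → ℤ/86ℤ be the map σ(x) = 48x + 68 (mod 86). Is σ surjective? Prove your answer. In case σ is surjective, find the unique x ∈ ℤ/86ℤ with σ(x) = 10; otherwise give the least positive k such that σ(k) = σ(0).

Since gcd(48, 86) = 2, we have 48x ≡ 0 (mod 2) for all x, so σ(x) ≡ 0 (mod 2).
But 1 ≢ 0 (mod 2), so 1 ∈ ℤ/86ℤ has no preimage. So σ is not surjective.
Since σ is not surjective, we find the least positive k with σ(k) = σ(0): this means 48k ≡ 0 (mod 86), i.e. 86 ∣ 48k. Since gcd(48, 86) = 2, dividing through by 2 this holds exactly when 43 ∣ 24k, and as gcd(24, 43) = 1, exactly when 43 ∣ k.
The smallest positive such k is 43.

43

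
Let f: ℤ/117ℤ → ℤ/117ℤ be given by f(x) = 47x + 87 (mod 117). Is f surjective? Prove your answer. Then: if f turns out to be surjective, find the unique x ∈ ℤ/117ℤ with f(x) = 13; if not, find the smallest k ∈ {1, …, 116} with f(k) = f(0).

Since gcd(47, 117) = 1, 47 is invertible modulo 117. Euclid's algorithm: 117 = 2·47 + 23, 47 = 2·23 + 1; back-substituting gives 1 = 5·47 − 2·117, so 47⁻¹ ≡ 5 (mod 117).
For any y ∈ ℤ/117ℤ, x = 5(y − 87) mod 117 satisfies f(x) = 47·5(y − 87) + 87 ≡ y (since 47·5 ≡ 1 mod 117). So every y has a preimage.
Hence f is surjective.
Since f is surjective, we compute f⁻¹(13): solve 47x + 87 ≡ 13 (mod 117), i.e. 47x ≡ 43 (mod 117).
Multiplying by 47⁻¹ = 5 gives x ≡ 5·43 = 215 = 1·117 + 98 ≡ 98 (mod 117).
Check: f(98) = 47·98 + 87 = 4693 = 40·117 + 13 ≡ 13 (mod 117).

98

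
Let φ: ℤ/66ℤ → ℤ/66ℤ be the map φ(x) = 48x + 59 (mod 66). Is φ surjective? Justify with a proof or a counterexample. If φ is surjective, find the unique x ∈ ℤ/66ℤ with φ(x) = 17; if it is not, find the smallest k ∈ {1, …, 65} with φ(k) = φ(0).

11

Recall: surjectivity means every element of the codomain has a preimage under φ.
Since gcd(48, 66) = 6, we have 48x ≡ 0 (mod 6) for all x, so φ(x) ≡ 5 (mod 6).
But 0 ≢ 5 (mod 6), so 0 ∈ ℤ/66ℤ has no preimage. Hence φ is not surjective.
Since φ is not surjective, we find the least positive k with φ(k) = φ(0): this means 48k ≡ 0 (mod 66), i.e. 66 ∣ 48k. Since gcd(48, 66) = 6, dividing through by 6 this holds exactly when 11 ∣ 8k, and as gcd(8, 11) = 1, exactly when 11 ∣ k.
The smallest positive such k is 11.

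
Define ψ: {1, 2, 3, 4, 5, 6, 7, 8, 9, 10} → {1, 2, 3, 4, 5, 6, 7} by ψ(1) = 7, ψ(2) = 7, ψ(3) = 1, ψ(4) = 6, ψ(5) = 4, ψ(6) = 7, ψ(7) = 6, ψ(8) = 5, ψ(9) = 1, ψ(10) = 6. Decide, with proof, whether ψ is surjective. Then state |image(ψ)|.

No element maps to 2, so ψ is not surjective.
The image of ψ is {1, 4, 5, 6, 7}, which has 5 elements.

5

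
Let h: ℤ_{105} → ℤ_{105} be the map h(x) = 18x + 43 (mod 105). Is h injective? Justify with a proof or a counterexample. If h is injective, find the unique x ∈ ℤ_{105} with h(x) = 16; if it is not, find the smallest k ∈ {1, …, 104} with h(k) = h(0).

35

Recall that h is injective when h(a) = h(b) forces a = b.
We have gcd(18, 105) = 3 > 1. Taking a = 0 and b = 35: h(0) = 43 and h(35) = 18·35 + 43 = 673 ≡ 43 (mod 105).
So h(0) = h(35) while 0 ≠ 35, therefore h is not injective.
Since h is not injective, we find the least positive k with h(k) = h(0): this means 18k ≡ 0 (mod 105), i.e. 105 ∣ 18k. Since gcd(18, 105) = 3, dividing through by 3 this holds exactly when 35 ∣ 6k, and as gcd(6, 35) = 1, exactly when 35 ∣ k.
The smallest positive such k is 35.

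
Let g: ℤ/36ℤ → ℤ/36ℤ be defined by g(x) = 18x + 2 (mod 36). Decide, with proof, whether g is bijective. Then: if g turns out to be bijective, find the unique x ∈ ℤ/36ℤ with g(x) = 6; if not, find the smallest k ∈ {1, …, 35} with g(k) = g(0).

Recall that g is injective if g(a) = g(b) implies a = b.
We have gcd(18, 36) = 18 > 1. Taking a = 0 and b = 2: g(0) = 2 and g(2) = 18·2 + 2 = 38 ≡ 2 (mod 36).
So g(0) = g(2) while 0 ≠ 2, thus g is not injective, hence not bijective.
Since g is not bijective, we find the least positive k with g(k) = g(0): this means 18k ≡ 0 (mod 36), i.e. 36 ∣ 18k. Since gcd(18, 36) = 18, dividing through by 18 this holds exactly when 2 ∣ k.
The smallest positive such k is 2.

2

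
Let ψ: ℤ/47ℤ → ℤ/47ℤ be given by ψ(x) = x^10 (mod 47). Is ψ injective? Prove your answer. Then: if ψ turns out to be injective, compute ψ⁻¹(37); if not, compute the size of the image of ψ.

24

ψ(23): Repeated squaring mod 47: 23^1 ≡ 23, 23^2 ≡ 23² = 529 ≡ 12, 23^4 ≡ 12² = 144 ≡ 3, 23^8 ≡ 3² = 9. Since 10 = 8 + 2, 23^10 ≡ 9·12: 9·12 = 108 ≡ 14. So 23^10 ≡ 14 (mod 47).
ψ(24): Repeated squaring mod 47: 24^1 ≡ 24, 24^2 ≡ 24² = 576 ≡ 12, 24^4 ≡ 12² = 144 ≡ 3, 24^8 ≡ 3² = 9. Since 10 = 8 + 2, 24^10 ≡ 9·12: 9·12 = 108 ≡ 14. So 24^10 ≡ 14 (mod 47).
So ψ(23) = ψ(24) = 14 while 23 ≠ 24, hence ψ is not injective.
Since ψ is not injective, we determine |image(ψ)|. Computing x^10 mod 47 for each x (by repeated squaring, reducing mod 47 at every step), the values ψ(0), ψ(1), …, ψ(46) are: 0, 1, 37, 17, 6, 12, 18, 32, 34, 7, 21, 42, 8, 2, 9, 16, 36, 28, 24, 4, 25, 27, 3, 14, 14, 3, 27, 25, 4, 24, 28, 36, 16, 9, 2, 8, 42, 21, 7, 34, 32, 18, 12, 6, 17, 37, 1.
The distinct values are {0, 1, 2, 3, 4, 6, 7, 8, 9, 12, 14, 16, 17, 18, 21, 24, 25, 27, 28, 32, 34, 36, 37, 42}; there are 24 of them.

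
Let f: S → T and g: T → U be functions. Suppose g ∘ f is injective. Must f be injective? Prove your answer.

injective

Suppose f(u) = f(v). Applying g: (g ∘ f)(u) = (g ∘ f)(v). Since g ∘ f is injective, u = v. Therefore f is injective.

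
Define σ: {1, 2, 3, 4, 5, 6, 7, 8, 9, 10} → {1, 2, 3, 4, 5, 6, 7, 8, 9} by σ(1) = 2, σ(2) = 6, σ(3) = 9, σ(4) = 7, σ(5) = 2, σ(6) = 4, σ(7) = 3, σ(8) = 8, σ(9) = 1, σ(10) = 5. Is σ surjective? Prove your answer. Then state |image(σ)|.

Every element of the codomain has a preimage: 1 = σ(9), 2 = σ(1), 3 = σ(7), 4 = σ(6), 5 = σ(10), 6 = σ(2), 7 = σ(4), 8 = σ(8), 9 = σ(3).
Therefore σ is surjective.
The image of σ is {1, 2, 3, 4, 5, 6, 7, 8, 9}, which has 9 elements.

9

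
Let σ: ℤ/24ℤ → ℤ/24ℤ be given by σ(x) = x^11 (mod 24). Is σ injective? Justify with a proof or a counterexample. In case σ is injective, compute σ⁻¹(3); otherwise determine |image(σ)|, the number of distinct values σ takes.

15

σ(0) = 0^11 = 0.
σ(6): Repeated squaring mod 24: 6^1 ≡ 6, 6^2 ≡ 6² = 36 ≡ 12, 6^4 ≡ 12² = 144 ≡ 0, 6^8 ≡ 0² = 0. Since 11 = 8 + 2 + 1, 6^11 ≡ 0·12·6: 0·12 = 0, then 0·6 = 0. So 6^11 ≡ 0 (mod 24).
So σ(0) = σ(6) = 0 while 0 ≠ 6, hence σ is not injective.
Since σ is not injective, we determine |image(σ)|. Computing x^11 mod 24 for each x (by repeated squaring, reducing mod 24 at every step), the values σ(0), σ(1), …, σ(23) are: 0, 1, 8, 3, 16, 5, 0, 7, 8, 9, 16, 11, 0, 13, 8, 15, 16, 17, 0, 19, 8, 21, 16, 23.
The distinct values are {0, 1, 3, 5, 7, 8, 9, 11, 13, 15, 16, 17, 19, 21, 23}; there are 15 of them.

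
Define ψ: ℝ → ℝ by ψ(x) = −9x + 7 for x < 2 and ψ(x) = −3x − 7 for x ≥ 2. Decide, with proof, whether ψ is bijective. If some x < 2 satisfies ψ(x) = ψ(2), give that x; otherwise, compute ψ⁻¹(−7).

Both pieces are strictly decreasing (slopes −9 and −3), so each is injective on its own interval.
The left piece maps (−∞, 2) onto (−11, ∞); the right piece maps [2, ∞) onto (−∞, −13].
The images leave a gap (−11 has no preimage), so ψ is not surjective, hence not bijective.
Because the two images are disjoint, no x < 2 has ψ(x) = ψ(2), so we compute ψ⁻¹(−7): −7 lies in (−11, ∞), so solve −9x + 7 = −7: x = (−7 − 7)/(−9) = 14/9.

14/9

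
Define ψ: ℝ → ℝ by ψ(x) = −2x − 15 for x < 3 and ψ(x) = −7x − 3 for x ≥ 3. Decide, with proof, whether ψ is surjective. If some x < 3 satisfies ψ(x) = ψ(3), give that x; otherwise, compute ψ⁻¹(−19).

Both pieces are strictly decreasing (slopes −2 and −7), so each is injective on its own interval.
The left piece maps (−∞, 3) onto (−21, ∞); the right piece maps [3, ∞) onto (−∞, −24].
The union (−21, ∞) ∪ (−∞, −24] omits the interval between −21 and −24; in particular −21 has no preimage. So ψ is not surjective.
Because the two images are disjoint, no x < 3 has ψ(x) = ψ(3), so we compute ψ⁻¹(−19): −19 lies in (−21, ∞), so solve −2x − 15 = −19: x = (−19 + 15)/(−2) = 2.

2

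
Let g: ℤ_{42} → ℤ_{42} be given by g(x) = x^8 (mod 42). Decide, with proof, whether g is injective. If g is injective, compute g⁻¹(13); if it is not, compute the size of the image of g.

16

g(4): Repeated squaring mod 42: 4^1 ≡ 4, 4^2 ≡ 4² = 16, 4^4 ≡ 16² = 256 ≡ 4, 4^8 ≡ 4² = 16. So 4^8 ≡ 16 (mod 42).
g(10): Repeated squaring mod 42: 10^1 ≡ 10, 10^2 ≡ 10² = 100 ≡ 16, 10^4 ≡ 16² = 256 ≡ 4, 10^8 ≡ 4² = 16. So 10^8 ≡ 16 (mod 42).
So g(4) = g(10) = 16 while 4 ≠ 10, therefore g is not injective.
Since g is not injective, we determine |image(g)|. Computing x^8 mod 42 for each x (by repeated squaring, reducing mod 42 at every step), the values g(0), g(1), …, g(41) are: 0, 1, 4, 9, 16, 25, 36, 7, 22, 39, 16, 37, 18, 1, 28, 15, 4, 37, 30, 25, 22, 21, 22, 25, 30, 37, 4, 15, 28, 1, 18, 37, 16, 39, 22, 7, 36, 25, 16, 9, 4, 1.
The distinct values are {0, 1, 4, 7, 9, 15, 16, 18, 21, 22, 25, 28, 30, 36, 37, 39}; there are 16 of them.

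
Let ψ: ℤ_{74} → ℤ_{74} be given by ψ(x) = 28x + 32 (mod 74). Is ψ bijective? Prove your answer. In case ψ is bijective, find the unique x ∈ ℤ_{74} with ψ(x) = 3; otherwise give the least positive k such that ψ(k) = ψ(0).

Recall: ψ is injective if ψ(u) = ψ(v) implies u = v.
We have gcd(28, 74) = 2 > 1. Taking u = 0 and v = 37: ψ(0) = 32 and ψ(37) = 28·37 + 32 = 1068 ≡ 32 (mod 74).
So ψ(0) = ψ(37) while 0 ≠ 37, thus ψ is not injective, hence not bijective.
Since ψ is not bijective, we find the least positive k with ψ(k) = ψ(0): this means 28k ≡ 0 (mod 74), i.e. 74 ∣ 28k. Since gcd(28, 74) = 2, dividing through by 2 this holds exactly when 37 ∣ 14k, and as gcd(14, 37) = 1, exactly when 37 ∣ k.
The smallest positive such k is 37.

37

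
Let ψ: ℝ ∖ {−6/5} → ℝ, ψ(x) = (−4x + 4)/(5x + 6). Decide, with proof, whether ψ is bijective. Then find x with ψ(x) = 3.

If ψ(x) = −4/5, cross-multiplying gives 5(−4x + 4) = −4(5x + 6), which simplifies to 20 = −24 — false.  So −4/5 has no preimage and ψ is not surjective.
Thus ψ is not bijective.
Solving ψ(x) = 3: cross-multiplying gives −4x + 4 = 3(5x + 6), which rearranges to −19x = 14, so x = −14/19.

-14/19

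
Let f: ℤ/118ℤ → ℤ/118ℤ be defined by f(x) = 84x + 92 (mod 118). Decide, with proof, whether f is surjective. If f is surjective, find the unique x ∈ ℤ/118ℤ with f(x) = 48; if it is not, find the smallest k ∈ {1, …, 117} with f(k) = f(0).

59

Since gcd(84, 118) = 2, we have 84x ≡ 0 (mod 2) for all x, so f(x) ≡ 0 (mod 2).
But 1 ≢ 0 (mod 2), so 1 ∈ ℤ/118ℤ has no preimage. Therefore f is not surjective.
Since f is not surjective, we find the least positive k with f(k) = f(0): this means 84k ≡ 0 (mod 118), i.e. 118 ∣ 84k. Since gcd(84, 118) = 2, dividing through by 2 this holds exactly when 59 ∣ 42k, and as gcd(42, 59) = 1, exactly when 59 ∣ k.
The smallest positive such k is 59.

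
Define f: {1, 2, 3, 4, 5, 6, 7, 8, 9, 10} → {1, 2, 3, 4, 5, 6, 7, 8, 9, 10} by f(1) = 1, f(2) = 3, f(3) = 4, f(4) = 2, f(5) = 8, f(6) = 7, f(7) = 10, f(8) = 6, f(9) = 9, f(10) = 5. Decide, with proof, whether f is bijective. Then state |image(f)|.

The values 1, 3, 4, 2, 8, 7, 10, 6, 9, 5 are a permutation of {1, 2, 3, 4, 5, 6, 7, 8, 9, 10}: each element appears exactly once.
So f is injective and surjective, hence bijective.
The image of f is {1, 2, 3, 4, 5, 6, 7, 8, 9, 10}, which has 10 elements.

10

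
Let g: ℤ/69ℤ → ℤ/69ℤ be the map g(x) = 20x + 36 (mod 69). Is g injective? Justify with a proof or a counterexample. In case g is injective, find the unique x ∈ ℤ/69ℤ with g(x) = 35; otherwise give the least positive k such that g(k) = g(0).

Recall: g is injective when g(s) = g(t) forces s = t.
If g(s) = g(t), then 20s ≡ 20t (mod 69). Because gcd(20, 69) = 1, we may cancel 20 to get s ≡ t (mod 69).
So g is injective.
We now compute 20⁻¹ mod 69 explicitly. Euclid's algorithm: 69 = 3·20 + 9, 20 = 2·9 + 2, 9 = 4·2 + 1; back-substituting gives 1 = 38·20 − 11·69, so 20⁻¹ ≡ 38 (mod 69).
Since g is injective, we find g⁻¹(35): we need 20x ≡ 35 − 36 ≡ 68 (mod 69). Using 20⁻¹ = 38: x ≡ 38·68 = 2584 = 37·69 + 31, so x = 31.
Check: g(31) = 20·31 + 36 = 656 = 9·69 + 35 ≡ 35 (mod 69).

31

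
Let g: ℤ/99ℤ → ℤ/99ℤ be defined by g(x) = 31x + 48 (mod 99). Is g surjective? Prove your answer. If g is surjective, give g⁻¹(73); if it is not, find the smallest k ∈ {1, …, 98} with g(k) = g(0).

Since gcd(31, 99) = 1, 31 is invertible modulo 99. Euclid's algorithm: 99 = 3·31 + 6, 31 = 5·6 + 1; back-substituting gives 1 = 16·31 − 5·99, so 31⁻¹ ≡ 16 (mod 99).
For any y ∈ ℤ/99ℤ, x = 16(y − 48) mod 99 satisfies g(x) = 31·16(y − 48) + 48 ≡ y (since 31·16 ≡ 1 mod 99). So every y has a preimage.
So g is surjective.
Since g is surjective, we compute g⁻¹(73): solve 31x + 48 ≡ 73 (mod 99), i.e. 31x ≡ 25 (mod 99).
Multiplying by 31⁻¹ = 16 gives x ≡ 16·25 = 400 = 4·99 + 4 ≡ 4 (mod 99).
Check: g(4) = 31·4 + 48 = 172 = 1·99 + 73 ≡ 73 (mod 99).

4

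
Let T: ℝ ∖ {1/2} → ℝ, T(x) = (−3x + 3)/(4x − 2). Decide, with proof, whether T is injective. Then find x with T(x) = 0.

1

Suppose T(x_1) = T(x_2). Cross-multiplying: (−3x_1 + 3)(4x_2 − 2) = (−3x_2 + 3)(4x_1 − 2).
Expanding both sides and cancelling the symmetric terms leaves −6·(x_1 − x_2) = 0. Since −6 ≠ 0, x_1 = x_2. So T is injective.
Solving T(x) = 0: cross-multiplying gives −3x + 3 = 0(4x − 2), which rearranges to −3x = −3, so x = 1.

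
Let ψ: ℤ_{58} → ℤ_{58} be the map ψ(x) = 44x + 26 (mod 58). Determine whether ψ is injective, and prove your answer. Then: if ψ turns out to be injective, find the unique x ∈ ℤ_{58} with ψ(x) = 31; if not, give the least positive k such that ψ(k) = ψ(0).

We have gcd(44, 58) = 2 > 1. Taking a = 0 and b = 29: ψ(0) = 26 and ψ(29) = 44·29 + 26 = 1302 ≡ 26 (mod 58).
So ψ(0) = ψ(29) while 0 ≠ 29, therefore ψ is not injective.
Since ψ is not injective, we find the least positive k with ψ(k) = ψ(0): this means 44k ≡ 0 (mod 58), i.e. 58 ∣ 44k. Since gcd(44, 58) = 2, dividing through by 2 this holds exactly when 29 ∣ 22k, and as gcd(22, 29) = 1, exactly when 29 ∣ k.
The smallest positive such k is 29.

29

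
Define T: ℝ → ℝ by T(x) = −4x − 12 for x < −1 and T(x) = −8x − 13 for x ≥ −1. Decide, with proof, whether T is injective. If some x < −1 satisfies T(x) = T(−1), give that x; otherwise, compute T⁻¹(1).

-7/4

Both pieces are strictly decreasing (slopes −4 and −8), so each is injective on its own interval.
The left piece maps (−∞, −1) onto (−8, ∞); the right piece maps [−1, ∞) onto (−∞, −5].
These images overlap. In particular T(−1) = −5 (right piece), and solving −4x − 12 = −5 on the left piece gives x = −7/4 < −1.
So T(−7/4) = T(−1) with −7/4 ≠ −1, and T is not injective. This x = −7/4 is the requested value below −1.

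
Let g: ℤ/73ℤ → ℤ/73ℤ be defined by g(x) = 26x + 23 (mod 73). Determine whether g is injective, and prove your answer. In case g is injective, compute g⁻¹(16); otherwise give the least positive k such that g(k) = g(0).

25

If g(u) = g(v), then 26u ≡ 26v (mod 73). Because gcd(26, 73) = 1, we may cancel 26 to get u ≡ v (mod 73).
Thus g is injective.
We now compute 26⁻¹ mod 73 explicitly. Euclid's algorithm: 73 = 2·26 + 21, 26 = 1·21 + 5, 21 = 4·5 + 1; back-substituting gives 1 = 59·26 − 21·73, so 26⁻¹ ≡ 59 (mod 73).
Since g is injective, we find g⁻¹(16): we need 26x ≡ 16 − 23 ≡ 66 (mod 73). Using 26⁻¹ = 59: x ≡ 59·66 = 3894 = 53·73 + 25, so x = 25.
Check: g(25) = 26·25 + 23 = 673 = 9·73 + 16 ≡ 16 (mod 73).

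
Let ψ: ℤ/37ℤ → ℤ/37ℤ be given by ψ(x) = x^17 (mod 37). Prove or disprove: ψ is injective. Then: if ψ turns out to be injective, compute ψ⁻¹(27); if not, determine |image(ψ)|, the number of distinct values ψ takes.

11

Since 37 is prime, the nonzero elements of ℤ/37ℤ form a cyclic group of order 36.
As gcd(17, 36) = 1, raising to the 17th power is a bijection on this group: if a^17 ≡ b^17 then (ab^{−1})^17 = 1, and the only element of order dividing gcd(17, 36) = 1 is 1, so a = b.
With ψ(0) = 0 this makes ψ injective on all of ℤ/37ℤ, hence bijective (finite equal-size domain and codomain). In particular ψ is injective.
Since ψ is injective, we find the preimage of 27. The inverse of x ↦ x^17 on (ℤ/37ℤ)^× is x ↦ x^17, because 17·17 = 289 = 8·36 + 1 ≡ 1 (mod 36) and x^{36} = 1 for x ≠ 0 (Fermat). So ψ⁻¹(27) = 27^17 mod 37.
Repeated squaring mod 37: 27^1 ≡ 27, 27^2 ≡ 27² = 729 ≡ 26, 27^4 ≡ 26² = 676 ≡ 10, 27^8 ≡ 10² = 100 ≡ 26, 27^16 ≡ 26² = 676 ≡ 10. Since 17 = 16 + 1, 27^17 ≡ 10·27: 10·27 = 270 ≡ 11. So 27^17 ≡ 11 (mod 37).
Hence ψ⁻¹(27) = 11.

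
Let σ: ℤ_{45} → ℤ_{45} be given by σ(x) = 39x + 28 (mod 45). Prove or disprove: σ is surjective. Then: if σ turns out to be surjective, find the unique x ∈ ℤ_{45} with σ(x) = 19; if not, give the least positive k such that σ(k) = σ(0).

15

Recall: σ is surjective if every y in the codomain equals σ(x) for some x in the domain.
Since gcd(39, 45) = 3, we have 39x ≡ 0 (mod 3) for all x, so σ(x) ≡ 1 (mod 3).
But 0 ≢ 1 (mod 3), so 0 ∈ ℤ_{45} has no preimage. Thus σ is not surjective.
Since σ is not surjective, we find the least positive k with σ(k) = σ(0): this means 39k ≡ 0 (mod 45), i.e. 45 ∣ 39k. Since gcd(39, 45) = 3, dividing through by 3 this holds exactly when 15 ∣ 13k, and as gcd(13, 15) = 1, exactly when 15 ∣ k.
The smallest positive such k is 15.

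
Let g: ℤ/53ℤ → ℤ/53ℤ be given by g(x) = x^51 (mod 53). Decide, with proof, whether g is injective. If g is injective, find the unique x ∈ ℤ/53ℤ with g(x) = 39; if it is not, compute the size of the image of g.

34

Since 53 is prime, the nonzero elements of ℤ/53ℤ form a cyclic group of order 52.
As gcd(51, 52) = 1, raising to the 51st power is a bijection on this group: if a^51 ≡ b^51 then (ab^{−1})^51 = 1, and the only element of order dividing gcd(51, 52) = 1 is 1, so a = b.
With g(0) = 0 this makes g injective on all of ℤ/53ℤ, hence bijective (finite equal-size domain and codomain). In particular g is injective.
Since g is injective, we find the preimage of 39. The inverse of x ↦ x^51 on (ℤ/53ℤ)^× is x ↦ x^51, because 51·51 = 2601 = 50·52 + 1 ≡ 1 (mod 52) and x^{52} = 1 for x ≠ 0 (Fermat). So g⁻¹(39) = 39^51 mod 53.
Repeated squaring mod 53: 39^1 ≡ 39, 39^2 ≡ 39² = 1521 ≡ 37, 39^4 ≡ 37² = 1369 ≡ 44, 39^8 ≡ 44² = 1936 ≡ 28, 39^16 ≡ 28² = 784 ≡ 42, 39^32 ≡ 42² = 1764 ≡ 15. Since 51 = 32 + 16 + 2 + 1, 39^51 ≡ 15·42·37·39: 15·42 = 630 ≡ 47, then 47·37 = 1739 ≡ 43, then 43·39 = 1677 ≡ 34. So 39^51 ≡ 34 (mod 53).
Hence g⁻¹(39) = 34.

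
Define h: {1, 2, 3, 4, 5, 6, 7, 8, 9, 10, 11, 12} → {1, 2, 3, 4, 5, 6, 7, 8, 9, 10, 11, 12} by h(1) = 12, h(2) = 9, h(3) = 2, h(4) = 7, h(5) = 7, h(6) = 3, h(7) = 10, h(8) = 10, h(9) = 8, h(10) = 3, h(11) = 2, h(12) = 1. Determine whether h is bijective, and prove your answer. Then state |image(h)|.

8

h(4) = 7 = h(5) with 4 ≠ 5, so h is not injective, hence not bijective.
The image of h is {1, 2, 3, 7, 8, 9, 10, 12}, which has 8 elements.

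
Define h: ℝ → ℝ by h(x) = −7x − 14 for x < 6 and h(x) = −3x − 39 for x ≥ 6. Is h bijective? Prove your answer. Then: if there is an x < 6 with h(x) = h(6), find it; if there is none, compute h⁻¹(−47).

33/7

Both pieces are strictly decreasing (slopes −7 and −3), so each is injective on its own interval.
The left piece maps (−∞, 6) onto (−56, ∞); the right piece maps [6, ∞) onto (−∞, −57].
The images leave a gap (−56 has no preimage), so h is not surjective, hence not bijective.
Because the two images are disjoint, no x < 6 has h(x) = h(6), so we compute h⁻¹(−47): −47 lies in (−56, ∞), so solve −7x − 14 = −47: x = (−47 + 14)/(−7) = 33/7.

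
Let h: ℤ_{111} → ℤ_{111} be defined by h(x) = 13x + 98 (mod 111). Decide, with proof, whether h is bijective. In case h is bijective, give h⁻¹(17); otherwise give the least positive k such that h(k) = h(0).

If h(u) = h(v), then 13u ≡ 13v (mod 111). Because gcd(13, 111) = 1, we may cancel 13 to get u ≡ v (mod 111).
We now compute 13⁻¹ mod 111 explicitly. Euclid's algorithm: 111 = 8·13 + 7, 13 = 1·7 + 6, 7 = 1·6 + 1; back-substituting gives 1 = 94·13 − 11·111, so 13⁻¹ ≡ 94 (mod 111).
For any y ∈ ℤ_{111}, x = 94(y − 98) mod 111 satisfies h(x) = 13·94(y − 98) + 98 ≡ y (since 13·94 ≡ 1 mod 111). So every y has a preimage.
Therefore h is bijective.
Since h is bijective, we compute h⁻¹(17): solve 13x + 98 ≡ 17 (mod 111), i.e. 13x ≡ 30 (mod 111).
Multiplying by 13⁻¹ = 94 gives x ≡ 94·30 = 2820 = 25·111 + 45 ≡ 45 (mod 111).
Check: h(45) = 13·45 + 98 = 683 = 6·111 + 17 ≡ 17 (mod 111).

45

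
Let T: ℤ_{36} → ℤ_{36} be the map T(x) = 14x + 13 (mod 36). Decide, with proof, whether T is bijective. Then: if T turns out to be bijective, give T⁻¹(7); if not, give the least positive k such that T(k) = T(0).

Recall that T is injective if T(u) = T(v) implies u = v.
We have gcd(14, 36) = 2 > 1. Taking u = 0 and v = 18: T(0) = 13 and T(18) = 14·18 + 13 = 265 ≡ 13 (mod 36).
So T(0) = T(18) while 0 ≠ 18, hence T is not injective, hence not bijective.
Since T is not bijective, we find the least positive k with T(k) = T(0): this means 14k ≡ 0 (mod 36), i.e. 36 ∣ 14k. Since gcd(14, 36) = 2, dividing through by 2 this holds exactly when 18 ∣ 7k, and as gcd(7, 18) = 1, exactly when 18 ∣ k.
The smallest positive such k is 18.

18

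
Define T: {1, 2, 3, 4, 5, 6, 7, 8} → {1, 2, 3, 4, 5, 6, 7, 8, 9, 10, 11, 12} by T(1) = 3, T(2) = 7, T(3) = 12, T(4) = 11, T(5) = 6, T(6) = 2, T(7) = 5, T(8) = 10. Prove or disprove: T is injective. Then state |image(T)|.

8

The values T(1), …, T(8) are 3, 7, 12, 11, 6, 2, 5, 10 — all distinct.
So T(x_1) = T(x_2) only when x_1 = x_2, and T is injective.
The image of T is {2, 3, 5, 6, 7, 10, 11, 12}, which has 8 elements.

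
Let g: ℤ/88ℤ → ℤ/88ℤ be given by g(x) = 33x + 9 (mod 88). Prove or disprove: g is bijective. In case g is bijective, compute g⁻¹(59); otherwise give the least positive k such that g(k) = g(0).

We have gcd(33, 88) = 11 > 1. Taking a = 0 and b = 8: g(0) = 9 and g(8) = 33·8 + 9 = 273 ≡ 9 (mod 88).
So g(0) = g(8) while 0 ≠ 8, therefore g is not injective, hence not bijective.
Since g is not bijective, we find the least positive k with g(k) = g(0): this means 33k ≡ 0 (mod 88), i.e. 88 ∣ 33k. Since gcd(33, 88) = 11, dividing through by 11 this holds exactly when 8 ∣ 3k, and as gcd(3, 8) = 1, exactly when 8 ∣ k.
The smallest positive such k is 8.

8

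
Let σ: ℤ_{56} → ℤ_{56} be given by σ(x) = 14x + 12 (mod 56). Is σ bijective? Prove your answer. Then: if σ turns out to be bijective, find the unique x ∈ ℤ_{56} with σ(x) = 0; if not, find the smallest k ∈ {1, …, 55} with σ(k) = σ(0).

By definition, σ is injective if σ(x_1) = σ(x_2) implies x_1 = x_2.
We have gcd(14, 56) = 14 > 1. Taking x_1 = 0 and x_2 = 4: σ(0) = 12 and σ(4) = 14·4 + 12 = 68 ≡ 12 (mod 56).
So σ(0) = σ(4) while 0 ≠ 4, thus σ is not injective, hence not bijective.
Since σ is not bijective, we find the least positive k with σ(k) = σ(0): this means 14k ≡ 0 (mod 56), i.e. 56 ∣ 14k. Since gcd(14, 56) = 14, dividing through by 14 this holds exactly when 4 ∣ k.
The smallest positive such k is 4.

4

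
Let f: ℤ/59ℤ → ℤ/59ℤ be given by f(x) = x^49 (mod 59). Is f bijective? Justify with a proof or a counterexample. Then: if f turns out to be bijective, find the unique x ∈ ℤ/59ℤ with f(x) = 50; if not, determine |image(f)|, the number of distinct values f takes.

32

Since 59 is prime, the nonzero elements of ℤ/59ℤ form a cyclic group of order 58.
As gcd(49, 58) = 1, raising to the 49th power is a bijection on this group: if x_1^49 ≡ x_2^49 then (x_1x_2^{−1})^49 = 1, and the only element of order dividing gcd(49, 58) = 1 is 1, so x_1 = x_2.
With f(0) = 0 this makes f injective on all of ℤ/59ℤ, hence bijective (finite equal-size domain and codomain). In particular f is bijective.
Since f is bijective, we find the preimage of 50. The inverse of x ↦ x^49 on (ℤ/59ℤ)^× is x ↦ x^45, because 49·45 = 2205 = 38·58 + 1 ≡ 1 (mod 58) and x^{58} = 1 for x ≠ 0 (Fermat). So f⁻¹(50) = 50^45 mod 59.
Repeated squaring mod 59: 50^1 ≡ 50, 50^2 ≡ 50² = 2500 ≡ 22, 50^4 ≡ 22² = 484 ≡ 12, 50^8 ≡ 12² = 144 ≡ 26, 50^16 ≡ 26² = 676 ≡ 27, 50^32 ≡ 27² = 729 ≡ 21. Since 45 = 32 + 8 + 4 + 1, 50^45 ≡ 21·26·12·50: 21·26 = 546 ≡ 15, then 15·12 = 180 ≡ 3, then 3·50 = 150 ≡ 32. So 50^45 ≡ 32 (mod 59).
Hence f⁻¹(50) = 32.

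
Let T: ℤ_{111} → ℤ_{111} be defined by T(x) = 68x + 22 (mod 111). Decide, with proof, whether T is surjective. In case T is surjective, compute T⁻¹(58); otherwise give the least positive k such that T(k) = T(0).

105

Since gcd(68, 111) = 1, 68 is invertible modulo 111. Euclid's algorithm: 111 = 1·68 + 43, 68 = 1·43 + 25, 43 = 1·25 + 18, 25 = 1·18 + 7, 18 = 2·7 + 4, 7 = 1·4 + 3, 4 = 1·3 + 1; back-substituting gives 1 = 80·68 − 49·111, so 68⁻¹ ≡ 80 (mod 111).
For any y ∈ ℤ_{111}, x = 80(y − 22) mod 111 satisfies T(x) = 68·80(y − 22) + 22 ≡ y (since 68·80 ≡ 1 mod 111). So every y has a preimage.
So T is surjective.
Since T is surjective, we compute T⁻¹(58): solve 68x + 22 ≡ 58 (mod 111), i.e. 68x ≡ 36 (mod 111).
Multiplying by 68⁻¹ = 80 gives x ≡ 80·36 = 2880 = 25·111 + 105 ≡ 105 (mod 111).
Check: T(105) = 68·105 + 22 = 7162 = 64·111 + 58 ≡ 58 (mod 111).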